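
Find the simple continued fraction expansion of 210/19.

Run the Euclidean algorithm on 210 and 19; the successive quotients are the partial quotients a_0, a_1, ... (each step inverts the fractional part left over by the previous one):
  210 = 11*19 + 1, so a_0 = 11.
  19 = 19*1 + 0, so a_1 = 19.
The remainder reaches 0 after 2 divisions, so the expansion has 2 partial quotients, read off in order.

[11; 19]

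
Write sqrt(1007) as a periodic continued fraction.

[31; (1, 2, 1, 2, 1, 62)]

Write x_i = (sqrt(1007) + m_i)/d_i with (m_0, d_0) = (0, 1). a_0 = floor(sqrt(1007)) = 31, since 31^2 = 961 <= 1007 < 1024 = 32^2.
Iterate m_{i+1} = d_i*a_i - m_i, d_{i+1} = (1007 - m_{i+1}^2)/d_i, a_{i+1} = floor((a_0 + m_{i+1})/d_{i+1}):
  m_1 = 1*31 - 0 = 31, d_1 = (1007 - 31^2)/1 = 46/1 = 46, a_1 = floor((31 + 31)/46) = 1.
  m_2 = 46*1 - 31 = 15, d_2 = (1007 - 15^2)/46 = 782/46 = 17, a_2 = floor((31 + 15)/17) = 2.
  m_3 = 17*2 - 15 = 19, d_3 = (1007 - 19^2)/17 = 646/17 = 38, a_3 = floor((31 + 19)/38) = 1.
  m_4 = 38*1 - 19 = 19, d_4 = (1007 - 19^2)/38 = 646/38 = 17, a_4 = floor((31 + 19)/17) = 2.
  m_5 = 17*2 - 19 = 15, d_5 = (1007 - 15^2)/17 = 782/17 = 46, a_5 = floor((31 + 15)/46) = 1.
  m_6 = 46*1 - 15 = 31, d_6 = (1007 - 31^2)/46 = 46/46 = 1, a_6 = floor((31 + 31)/1) = 62.
  m_7 = 1*62 - 31 = 31, d_7 = (1007 - 31^2)/1 = 46/1 = 46: (m_7, d_7) = (m_1, d_1) = (31, 46), so from here the quotients repeat a_1, ..., a_6; the period length is 6.
Hence the expansion of sqrt(1007) is a_0 = 31 followed by the repeating block 1, 2, 1, 2, 1, 62 (period 6).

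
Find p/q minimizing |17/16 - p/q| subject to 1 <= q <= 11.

Expand x = 17/16 as a continued fraction with the Euclidean algorithm:
  17 = 1*16 + 1, so a_0 = 1.
  16 = 16*1 + 0, so a_1 = 16.
so x = [1; 16].
Convergents (p_i = a_i*p_{i-1} + p_{i-2}, q_i = a_i*q_{i-1} + q_{i-2} with p_{-2}=0, p_{-1}=1, q_{-2}=1, q_{-1}=0), until the denominator exceeds 11:
  i=0: a_0=1, p_0 = 1*1 + 0 = 1, q_0 = 1*0 + 1 = 1.
  i=1: a_1=16, p_1 = 16*1 + 1 = 17, q_1 = 16*1 + 0 = 16.
q_1 = 16 > 11, so the last convergent with denominator <= 11 is p_0/q_0 = 1/1.
The closest fraction with denominator <= 11 is either p_0/q_0 or the intermediate fraction (k*p_0 + p_{-1})/(k*q_0 + q_{-1}) with the largest k >= 1 whose denominator stays <= 11; these approach x as k grows, and every other convergent or intermediate fraction in range is farther away.
Largest k: floor((11 - q_{-1})/q_0) = floor((11 - 0)/1) = 11 (using the seeds p_{-1} = 1, q_{-1} = 0).
That gives (11*1 + 1)/(11*1 + 0) = 12/11.
Compare the errors: |x - 1/1| = |17*1 - 1*16|/(16*1) = 1/16, and |x - 12/11| = |17*11 - 12*16|/(16*11) = 5/176.
Cross-multiplying, 5*16 = 80 < 176 = 1*176, so 5/176 is smaller: the intermediate fraction 12/11 is closer to x than 1/1.

12/11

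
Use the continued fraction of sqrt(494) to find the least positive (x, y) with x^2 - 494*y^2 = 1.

(x, y) = (73035, 3286)

First expand sqrt(494) as a continued fraction. With x_i = (sqrt(494) + m_i)/d_i and (m_0, d_0) = (0, 1): a_0 = floor(sqrt(494)) = 22, since 22^2 = 484 <= 494 < 529 = 23^2.
Iterate m_{i+1} = d_i*a_i - m_i, d_{i+1} = (494 - m_{i+1}^2)/d_i, a_{i+1} = floor((a_0 + m_{i+1})/d_{i+1}):
  m_1 = 1*22 - 0 = 22, d_1 = (494 - 22^2)/1 = 10/1 = 10, a_1 = floor((22 + 22)/10) = 4.
  m_2 = 10*4 - 22 = 18, d_2 = (494 - 18^2)/10 = 170/10 = 17, a_2 = floor((22 + 18)/17) = 2.
  m_3 = 17*2 - 18 = 16, d_3 = (494 - 16^2)/17 = 238/17 = 14, a_3 = floor((22 + 16)/14) = 2.
  m_4 = 14*2 - 16 = 12, d_4 = (494 - 12^2)/14 = 350/14 = 25, a_4 = floor((22 + 12)/25) = 1.
  m_5 = 25*1 - 12 = 13, d_5 = (494 - 13^2)/25 = 325/25 = 13, a_5 = floor((22 + 13)/13) = 2.
  m_6 = 13*2 - 13 = 13, d_6 = (494 - 13^2)/13 = 325/13 = 25, a_6 = floor((22 + 13)/25) = 1.
  m_7 = 25*1 - 13 = 12, d_7 = (494 - 12^2)/25 = 350/25 = 14, a_7 = floor((22 + 12)/14) = 2.
  m_8 = 14*2 - 12 = 16, d_8 = (494 - 16^2)/14 = 238/14 = 17, a_8 = floor((22 + 16)/17) = 2.
  m_9 = 17*2 - 16 = 18, d_9 = (494 - 18^2)/17 = 170/17 = 10, a_9 = floor((22 + 18)/10) = 4.
  m_10 = 10*4 - 18 = 22, d_10 = (494 - 22^2)/10 = 10/10 = 1, a_10 = floor((22 + 22)/1) = 44.
  m_11 = 1*44 - 22 = 22, d_11 = (494 - 22^2)/1 = 10/1 = 10: (m_11, d_11) = (m_1, d_1) = (22, 10), so from here the quotients repeat a_1, ..., a_10; the period length is 10.
So sqrt(494) = [22; (4, 2, 2, 1, 2, 1, 2, 2, 4, 44)] with period length k = 10.
k is even, so the fundamental solution of x^2 - 494y^2 = 1 is (p_{k-1}, q_{k-1}) = (p_9, q_9); compute convergents through index 9.
Convergents (p_i = a_i*p_{i-1} + p_{i-2}, q_i = a_i*q_{i-1} + q_{i-2} with p_{-2}=0, p_{-1}=1, q_{-2}=1, q_{-1}=0):
  i=0: a_0=22, p_0 = 22*1 + 0 = 22, q_0 = 22*0 + 1 = 1.
  i=1: a_1=4, p_1 = 4*22 + 1 = 89, q_1 = 4*1 + 0 = 4.
  i=2: a_2=2, p_2 = 2*89 + 22 = 200, q_2 = 2*4 + 1 = 9.
  i=3: a_3=2, p_3 = 2*200 + 89 = 489, q_3 = 2*9 + 4 = 22.
  i=4: a_4=1, p_4 = 1*489 + 200 = 689, q_4 = 1*22 + 9 = 31.
  i=5: a_5=2, p_5 = 2*689 + 489 = 1867, q_5 = 2*31 + 22 = 84.
  i=6: a_6=1, p_6 = 1*1867 + 689 = 2556, q_6 = 1*84 + 31 = 115.
  i=7: a_7=2, p_7 = 2*2556 + 1867 = 6979, q_7 = 2*115 + 84 = 314.
  i=8: a_8=2, p_8 = 2*6979 + 2556 = 16514, q_8 = 2*314 + 115 = 743.
  i=9: a_9=4, p_9 = 4*16514 + 6979 = 73035, q_9 = 4*743 + 314 = 3286.
Check: 73035^2 - 494*3286^2 = 5334111225 - 5334111224 = 1, so (x, y) = (73035, 3286) solves the equation, and by the theorem it is the least positive solution.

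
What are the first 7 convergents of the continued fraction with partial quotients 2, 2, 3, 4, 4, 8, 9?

Using the convergent recurrence p_i = a_i*p_{i-1} + p_{i-2}, q_i = a_i*q_{i-1} + q_{i-2} with p_{-2}=0, p_{-1}=1, q_{-2}=1, q_{-1}=0:
  i=0: a_0=2, p_0 = 2*1 + 0 = 2, q_0 = 2*0 + 1 = 1.
  i=1: a_1=2, p_1 = 2*2 + 1 = 5, q_1 = 2*1 + 0 = 2.
  i=2: a_2=3, p_2 = 3*5 + 2 = 17, q_2 = 3*2 + 1 = 7.
  i=3: a_3=4, p_3 = 4*17 + 5 = 73, q_3 = 4*7 + 2 = 30.
  i=4: a_4=4, p_4 = 4*73 + 17 = 309, q_4 = 4*30 + 7 = 127.
  i=5: a_5=8, p_5 = 8*309 + 73 = 2545, q_5 = 8*127 + 30 = 1046.
  i=6: a_6=9, p_6 = 9*2545 + 309 = 23214, q_6 = 9*1046 + 127 = 9541.

2/1, 5/2, 17/7, 73/30, 309/127, 2545/1046, 23214/9541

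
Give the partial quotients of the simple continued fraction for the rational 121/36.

[3; 2, 1, 3, 3]

Run the Euclidean algorithm on 121 and 36; the successive quotients are the partial quotients a_0, a_1, ... (each step inverts the fractional part left over by the previous one):
  121 = 3*36 + 13, so a_0 = 3.
  36 = 2*13 + 10, so a_1 = 2.
  13 = 1*10 + 3, so a_2 = 1.
  10 = 3*3 + 1, so a_3 = 3.
  3 = 3*1 + 0, so a_4 = 3.
The remainder reaches 0 after 5 divisions, so the expansion has 5 partial quotients, read off in order.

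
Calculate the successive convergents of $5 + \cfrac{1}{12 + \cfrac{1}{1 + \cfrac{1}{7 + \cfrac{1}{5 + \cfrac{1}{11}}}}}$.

5/1, 61/12, 66/13, 523/103, 2681/528, 30014/5911

Using the convergent recurrence p_i = a_i*p_{i-1} + p_{i-2}, q_i = a_i*q_{i-1} + q_{i-2} with p_{-2}=0, p_{-1}=1, q_{-2}=1, q_{-1}=0:
  i=0: a_0=5, p_0 = 5*1 + 0 = 5, q_0 = 5*0 + 1 = 1.
  i=1: a_1=12, p_1 = 12*5 + 1 = 61, q_1 = 12*1 + 0 = 12.
  i=2: a_2=1, p_2 = 1*61 + 5 = 66, q_2 = 1*12 + 1 = 13.
  i=3: a_3=7, p_3 = 7*66 + 61 = 523, q_3 = 7*13 + 12 = 103.
  i=4: a_4=5, p_4 = 5*523 + 66 = 2681, q_4 = 5*103 + 13 = 528.
  i=5: a_5=11, p_5 = 11*2681 + 523 = 30014, q_5 = 11*528 + 103 = 5911.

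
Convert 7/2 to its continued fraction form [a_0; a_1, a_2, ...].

Run the Euclidean algorithm on 7 and 2; the successive quotients are the partial quotients a_0, a_1, ... (each step inverts the fractional part left over by the previous one):
  7 = 3*2 + 1, so a_0 = 3.
  2 = 2*1 + 0, so a_1 = 2.
The remainder reaches 0 after 2 divisions, so the expansion has 2 partial quotients, read off in order.

[3; 2]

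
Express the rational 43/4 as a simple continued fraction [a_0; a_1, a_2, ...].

Run the Euclidean algorithm on 43 and 4; the successive quotients are the partial quotients a_0, a_1, ... (each step inverts the fractional part left over by the previous one):
  43 = 10*4 + 3, so a_0 = 10.
  4 = 1*3 + 1, so a_1 = 1.
  3 = 3*1 + 0, so a_2 = 3.
The remainder reaches 0 after 3 divisions, so the expansion has 3 partial quotients, read off in order.

[10; 1, 3]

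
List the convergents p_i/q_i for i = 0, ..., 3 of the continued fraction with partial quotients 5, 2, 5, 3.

Using the convergent recurrence p_i = a_i*p_{i-1} + p_{i-2}, q_i = a_i*q_{i-1} + q_{i-2} with p_{-2}=0, p_{-1}=1, q_{-2}=1, q_{-1}=0:
  i=0: a_0=5, p_0 = 5*1 + 0 = 5, q_0 = 5*0 + 1 = 1.
  i=1: a_1=2, p_1 = 2*5 + 1 = 11, q_1 = 2*1 + 0 = 2.
  i=2: a_2=5, p_2 = 5*11 + 5 = 60, q_2 = 5*2 + 1 = 11.
  i=3: a_3=3, p_3 = 3*60 + 11 = 191, q_3 = 3*11 + 2 = 35.

5/1, 11/2, 60/11, 191/35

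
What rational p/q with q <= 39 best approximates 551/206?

99/37

Expand x = 551/206 as a continued fraction with the Euclidean algorithm:
  551 = 2*206 + 139, so a_0 = 2.
  206 = 1*139 + 67, so a_1 = 1.
  139 = 2*67 + 5, so a_2 = 2.
  67 = 13*5 + 2, so a_3 = 13.
  5 = 2*2 + 1, so a_4 = 2.
  2 = 2*1 + 0, so a_5 = 2.
so x = [2; 1, 2, 13, 2, 2].
Convergents (p_i = a_i*p_{i-1} + p_{i-2}, q_i = a_i*q_{i-1} + q_{i-2} with p_{-2}=0, p_{-1}=1, q_{-2}=1, q_{-1}=0), until the denominator exceeds 39:
  i=0: a_0=2, p_0 = 2*1 + 0 = 2, q_0 = 2*0 + 1 = 1.
  i=1: a_1=1, p_1 = 1*2 + 1 = 3, q_1 = 1*1 + 0 = 1.
  i=2: a_2=2, p_2 = 2*3 + 2 = 8, q_2 = 2*1 + 1 = 3.
  i=3: a_3=13, p_3 = 13*8 + 3 = 107, q_3 = 13*3 + 1 = 40.
q_3 = 40 > 39, so the last convergent with denominator <= 39 is p_2/q_2 = 8/3.
The closest fraction with denominator <= 39 is either p_2/q_2 or the intermediate fraction (k*p_2 + p_1)/(k*q_2 + q_1) with the largest k >= 1 whose denominator stays <= 39; these approach x as k grows, and every other convergent or intermediate fraction in range is farther away.
Largest k: floor((39 - q_1)/q_2) = floor((39 - 1)/3) = 12.
That gives (12*8 + 3)/(12*3 + 1) = 99/37.
Compare the errors: |x - 8/3| = |551*3 - 8*206|/(206*3) = 5/618, and |x - 99/37| = |551*37 - 99*206|/(206*37) = 7/7622.
Cross-multiplying, 7*618 = 4326 < 38110 = 5*7622, so 7/7622 is smaller: the intermediate fraction 99/37 is closer to x than 8/3.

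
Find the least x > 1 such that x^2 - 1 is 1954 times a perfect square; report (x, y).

(x, y) = (4691555, 106134)

First expand sqrt(1954) as a continued fraction. With x_i = (sqrt(1954) + m_i)/d_i and (m_0, d_0) = (0, 1): a_0 = floor(sqrt(1954)) = 44, since 44^2 = 1936 <= 1954 < 2025 = 45^2.
Iterate m_{i+1} = d_i*a_i - m_i, d_{i+1} = (1954 - m_{i+1}^2)/d_i, a_{i+1} = floor((a_0 + m_{i+1})/d_{i+1}):
  m_1 = 1*44 - 0 = 44, d_1 = (1954 - 44^2)/1 = 18/1 = 18, a_1 = floor((44 + 44)/18) = 4.
  m_2 = 18*4 - 44 = 28, d_2 = (1954 - 28^2)/18 = 1170/18 = 65, a_2 = floor((44 + 28)/65) = 1.
  m_3 = 65*1 - 28 = 37, d_3 = (1954 - 37^2)/65 = 585/65 = 9, a_3 = floor((44 + 37)/9) = 9.
  m_4 = 9*9 - 37 = 44, d_4 = (1954 - 44^2)/9 = 18/9 = 2, a_4 = floor((44 + 44)/2) = 44.
  m_5 = 2*44 - 44 = 44, d_5 = (1954 - 44^2)/2 = 18/2 = 9, a_5 = floor((44 + 44)/9) = 9.
  m_6 = 9*9 - 44 = 37, d_6 = (1954 - 37^2)/9 = 585/9 = 65, a_6 = floor((44 + 37)/65) = 1.
  m_7 = 65*1 - 37 = 28, d_7 = (1954 - 28^2)/65 = 1170/65 = 18, a_7 = floor((44 + 28)/18) = 4.
  m_8 = 18*4 - 28 = 44, d_8 = (1954 - 44^2)/18 = 18/18 = 1, a_8 = floor((44 + 44)/1) = 88.
  m_9 = 1*88 - 44 = 44, d_9 = (1954 - 44^2)/1 = 18/1 = 18: (m_9, d_9) = (m_1, d_1) = (44, 18), so from here the quotients repeat a_1, ..., a_8; the period length is 8.
So sqrt(1954) = [44; (4, 1, 9, 44, 9, 1, 4, 88)] with period length k = 8.
k is even, so the fundamental solution of x^2 - 1954y^2 = 1 is (p_{k-1}, q_{k-1}) = (p_7, q_7); compute convergents through index 7.
Convergents (p_i = a_i*p_{i-1} + p_{i-2}, q_i = a_i*q_{i-1} + q_{i-2} with p_{-2}=0, p_{-1}=1, q_{-2}=1, q_{-1}=0):
  i=0: a_0=44, p_0 = 44*1 + 0 = 44, q_0 = 44*0 + 1 = 1.
  i=1: a_1=4, p_1 = 4*44 + 1 = 177, q_1 = 4*1 + 0 = 4.
  i=2: a_2=1, p_2 = 1*177 + 44 = 221, q_2 = 1*4 + 1 = 5.
  i=3: a_3=9, p_3 = 9*221 + 177 = 2166, q_3 = 9*5 + 4 = 49.
  i=4: a_4=44, p_4 = 44*2166 + 221 = 95525, q_4 = 44*49 + 5 = 2161.
  i=5: a_5=9, p_5 = 9*95525 + 2166 = 861891, q_5 = 9*2161 + 49 = 19498.
  i=6: a_6=1, p_6 = 1*861891 + 95525 = 957416, q_6 = 1*19498 + 2161 = 21659.
  i=7: a_7=4, p_7 = 4*957416 + 861891 = 4691555, q_7 = 4*21659 + 19498 = 106134.
Check: 4691555^2 - 1954*106134^2 = 22010688318025 - 22010688318024 = 1, so (x, y) = (4691555, 106134) solves the equation, and by the theorem it is the least positive solution.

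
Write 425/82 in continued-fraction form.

[5; 5, 2, 7]

Run the Euclidean algorithm on 425 and 82; the successive quotients are the partial quotients a_0, a_1, ... (each step inverts the fractional part left over by the previous one):
  425 = 5*82 + 15, so a_0 = 5.
  82 = 5*15 + 7, so a_1 = 5.
  15 = 2*7 + 1, so a_2 = 2.
  7 = 7*1 + 0, so a_3 = 7.
The remainder reaches 0 after 4 divisions, so the expansion has 4 partial quotients, read off in order.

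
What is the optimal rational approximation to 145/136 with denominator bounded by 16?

Expand x = 145/136 as a continued fraction with the Euclidean algorithm:
  145 = 1*136 + 9, so a_0 = 1.
  136 = 15*9 + 1, so a_1 = 15.
  9 = 9*1 + 0, so a_2 = 9.
so x = [1; 15, 9].
Convergents (p_i = a_i*p_{i-1} + p_{i-2}, q_i = a_i*q_{i-1} + q_{i-2} with p_{-2}=0, p_{-1}=1, q_{-2}=1, q_{-1}=0), until the denominator exceeds 16:
  i=0: a_0=1, p_0 = 1*1 + 0 = 1, q_0 = 1*0 + 1 = 1.
  i=1: a_1=15, p_1 = 15*1 + 1 = 16, q_1 = 15*1 + 0 = 15.
  i=2: a_2=9, p_2 = 9*16 + 1 = 145, q_2 = 9*15 + 1 = 136.
q_2 = 136 > 16, so the last convergent with denominator <= 16 is p_1/q_1 = 16/15.
The closest fraction with denominator <= 16 is either p_1/q_1 or the intermediate fraction (k*p_1 + p_0)/(k*q_1 + q_0) with the largest k >= 1 whose denominator stays <= 16; these approach x as k grows, and every other convergent or intermediate fraction in range is farther away.
Largest k: floor((16 - q_0)/q_1) = floor((16 - 1)/15) = 1.
That gives (1*16 + 1)/(1*15 + 1) = 17/16.
Compare the errors: |x - 16/15| = |145*15 - 16*136|/(136*15) = 1/2040, and |x - 17/16| = |145*16 - 17*136|/(136*16) = 8/2176.
Cross-multiplying, 1*2176 = 2176 < 16320 = 8*2040, so 1/2040 is smaller: the convergent 16/15 is closer to x than 17/16.

16/15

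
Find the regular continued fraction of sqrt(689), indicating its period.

Write x_i = (sqrt(689) + m_i)/d_i with (m_0, d_0) = (0, 1). a_0 = floor(sqrt(689)) = 26, since 26^2 = 676 <= 689 < 729 = 27^2.
Iterate m_{i+1} = d_i*a_i - m_i, d_{i+1} = (689 - m_{i+1}^2)/d_i, a_{i+1} = floor((a_0 + m_{i+1})/d_{i+1}):
  m_1 = 1*26 - 0 = 26, d_1 = (689 - 26^2)/1 = 13/1 = 13, a_1 = floor((26 + 26)/13) = 4.
  m_2 = 13*4 - 26 = 26, d_2 = (689 - 26^2)/13 = 13/13 = 1, a_2 = floor((26 + 26)/1) = 52.
  m_3 = 1*52 - 26 = 26, d_3 = (689 - 26^2)/1 = 13/1 = 13: (m_3, d_3) = (m_1, d_1) = (26, 13), so from here the quotients repeat a_1, a_2; the period length is 2.
Hence the expansion of sqrt(689) is a_0 = 26 followed by the repeating block 4, 52 (period 2).

[26; (4, 52)]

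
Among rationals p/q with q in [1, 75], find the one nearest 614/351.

Expand x = 614/351 as a continued fraction with the Euclidean algorithm:
  614 = 1*351 + 263, so a_0 = 1.
  351 = 1*263 + 88, so a_1 = 1.
  263 = 2*88 + 87, so a_2 = 2.
  88 = 1*87 + 1, so a_3 = 1.
  87 = 87*1 + 0, so a_4 = 87.
so x = [1; 1, 2, 1, 87].
Convergents (p_i = a_i*p_{i-1} + p_{i-2}, q_i = a_i*q_{i-1} + q_{i-2} with p_{-2}=0, p_{-1}=1, q_{-2}=1, q_{-1}=0), until the denominator exceeds 75:
  i=0: a_0=1, p_0 = 1*1 + 0 = 1, q_0 = 1*0 + 1 = 1.
  i=1: a_1=1, p_1 = 1*1 + 1 = 2, q_1 = 1*1 + 0 = 1.
  i=2: a_2=2, p_2 = 2*2 + 1 = 5, q_2 = 2*1 + 1 = 3.
  i=3: a_3=1, p_3 = 1*5 + 2 = 7, q_3 = 1*3 + 1 = 4.
  i=4: a_4=87, p_4 = 87*7 + 5 = 614, q_4 = 87*4 + 3 = 351.
q_4 = 351 > 75, so the last convergent with denominator <= 75 is p_3/q_3 = 7/4.
The closest fraction with denominator <= 75 is either p_3/q_3 or the intermediate fraction (k*p_3 + p_2)/(k*q_3 + q_2) with the largest k >= 1 whose denominator stays <= 75; these approach x as k grows, and every other convergent or intermediate fraction in range is farther away.
Largest k: floor((75 - q_2)/q_3) = floor((75 - 3)/4) = 18.
That gives (18*7 + 5)/(18*4 + 3) = 131/75.
Compare the errors: |x - 7/4| = |614*4 - 7*351|/(351*4) = 1/1404, and |x - 131/75| = |614*75 - 131*351|/(351*75) = 69/26325.
Cross-multiplying, 1*26325 = 26325 < 96876 = 69*1404, so 1/1404 is smaller: the convergent 7/4 is closer to x than 131/75.

7/4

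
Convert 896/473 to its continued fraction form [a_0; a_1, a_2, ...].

[1; 1, 8, 2, 5, 1, 3]

Run the Euclidean algorithm on 896 and 473; the successive quotients are the partial quotients a_0, a_1, ... (each step inverts the fractional part left over by the previous one):
  896 = 1*473 + 423, so a_0 = 1.
  473 = 1*423 + 50, so a_1 = 1.
  423 = 8*50 + 23, so a_2 = 8.
  50 = 2*23 + 4, so a_3 = 2.
  23 = 5*4 + 3, so a_4 = 5.
  4 = 1*3 + 1, so a_5 = 1.
  3 = 3*1 + 0, so a_6 = 3.
The remainder reaches 0 after 7 divisions, so the expansion has 7 partial quotients, read off in order.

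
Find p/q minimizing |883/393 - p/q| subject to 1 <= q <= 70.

155/69

Expand x = 883/393 as a continued fraction with the Euclidean algorithm:
  883 = 2*393 + 97, so a_0 = 2.
  393 = 4*97 + 5, so a_1 = 4.
  97 = 19*5 + 2, so a_2 = 19.
  5 = 2*2 + 1, so a_3 = 2.
  2 = 2*1 + 0, so a_4 = 2.
so x = [2; 4, 19, 2, 2].
Convergents (p_i = a_i*p_{i-1} + p_{i-2}, q_i = a_i*q_{i-1} + q_{i-2} with p_{-2}=0, p_{-1}=1, q_{-2}=1, q_{-1}=0), until the denominator exceeds 70:
  i=0: a_0=2, p_0 = 2*1 + 0 = 2, q_0 = 2*0 + 1 = 1.
  i=1: a_1=4, p_1 = 4*2 + 1 = 9, q_1 = 4*1 + 0 = 4.
  i=2: a_2=19, p_2 = 19*9 + 2 = 173, q_2 = 19*4 + 1 = 77.
q_2 = 77 > 70, so the last convergent with denominator <= 70 is p_1/q_1 = 9/4.
The closest fraction with denominator <= 70 is either p_1/q_1 or the intermediate fraction (k*p_1 + p_0)/(k*q_1 + q_0) with the largest k >= 1 whose denominator stays <= 70; these approach x as k grows, and every other convergent or intermediate fraction in range is farther away.
Largest k: floor((70 - q_0)/q_1) = floor((70 - 1)/4) = 17.
That gives (17*9 + 2)/(17*4 + 1) = 155/69.
Compare the errors: |x - 9/4| = |883*4 - 9*393|/(393*4) = 5/1572, and |x - 155/69| = |883*69 - 155*393|/(393*69) = 12/27117.
Cross-multiplying, 12*1572 = 18864 < 135585 = 5*27117, so 12/27117 is smaller: the intermediate fraction 155/69 is closer to x than 9/4.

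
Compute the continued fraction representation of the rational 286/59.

Run the Euclidean algorithm on 286 and 59; the successive quotients are the partial quotients a_0, a_1, ... (each step inverts the fractional part left over by the previous one):
  286 = 4*59 + 50, so a_0 = 4.
  59 = 1*50 + 9, so a_1 = 1.
  50 = 5*9 + 5, so a_2 = 5.
  9 = 1*5 + 4, so a_3 = 1.
  5 = 1*4 + 1, so a_4 = 1.
  4 = 4*1 + 0, so a_5 = 4.
The remainder reaches 0 after 6 divisions, so the expansion has 6 partial quotients, read off in order.

[4; 1, 5, 1, 1, 4]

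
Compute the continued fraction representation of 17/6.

[2; 1, 5]

Run the Euclidean algorithm on 17 and 6; the successive quotients are the partial quotients a_0, a_1, ... (each step inverts the fractional part left over by the previous one):
  17 = 2*6 + 5, so a_0 = 2.
  6 = 1*5 + 1, so a_1 = 1.
  5 = 5*1 + 0, so a_2 = 5.
The remainder reaches 0 after 3 divisions, so the expansion has 3 partial quotients, read off in order.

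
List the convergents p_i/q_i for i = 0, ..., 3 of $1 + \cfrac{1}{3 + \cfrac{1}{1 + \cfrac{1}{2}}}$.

Using the convergent recurrence p_i = a_i*p_{i-1} + p_{i-2}, q_i = a_i*q_{i-1} + q_{i-2} with p_{-2}=0, p_{-1}=1, q_{-2}=1, q_{-1}=0:
  i=0: a_0=1, p_0 = 1*1 + 0 = 1, q_0 = 1*0 + 1 = 1.
  i=1: a_1=3, p_1 = 3*1 + 1 = 4, q_1 = 3*1 + 0 = 3.
  i=2: a_2=1, p_2 = 1*4 + 1 = 5, q_2 = 1*3 + 1 = 4.
  i=3: a_3=2, p_3 = 2*5 + 4 = 14, q_3 = 2*4 + 3 = 11.

1/1, 4/3, 5/4, 14/11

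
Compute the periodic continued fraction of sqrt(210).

[14; (2, 28)]

Write x_i = (sqrt(210) + m_i)/d_i with (m_0, d_0) = (0, 1). a_0 = floor(sqrt(210)) = 14, since 14^2 = 196 <= 210 < 225 = 15^2.
Iterate m_{i+1} = d_i*a_i - m_i, d_{i+1} = (210 - m_{i+1}^2)/d_i, a_{i+1} = floor((a_0 + m_{i+1})/d_{i+1}):
  m_1 = 1*14 - 0 = 14, d_1 = (210 - 14^2)/1 = 14/1 = 14, a_1 = floor((14 + 14)/14) = 2.
  m_2 = 14*2 - 14 = 14, d_2 = (210 - 14^2)/14 = 14/14 = 1, a_2 = floor((14 + 14)/1) = 28.
  m_3 = 1*28 - 14 = 14, d_3 = (210 - 14^2)/1 = 14/1 = 14: (m_3, d_3) = (m_1, d_1) = (14, 14), so from here the quotients repeat a_1, a_2; the period length is 2.
Hence the expansion of sqrt(210) is a_0 = 14 followed by the repeating block 2, 28 (period 2).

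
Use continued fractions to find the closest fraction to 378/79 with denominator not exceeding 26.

Expand x = 378/79 as a continued fraction with the Euclidean algorithm:
  378 = 4*79 + 62, so a_0 = 4.
  79 = 1*62 + 17, so a_1 = 1.
  62 = 3*17 + 11, so a_2 = 3.
  17 = 1*11 + 6, so a_3 = 1.
  11 = 1*6 + 5, so a_4 = 1.
  6 = 1*5 + 1, so a_5 = 1.
  5 = 5*1 + 0, so a_6 = 5.
so x = [4; 1, 3, 1, 1, 1, 5].
Convergents (p_i = a_i*p_{i-1} + p_{i-2}, q_i = a_i*q_{i-1} + q_{i-2} with p_{-2}=0, p_{-1}=1, q_{-2}=1, q_{-1}=0), until the denominator exceeds 26:
  i=0: a_0=4, p_0 = 4*1 + 0 = 4, q_0 = 4*0 + 1 = 1.
  i=1: a_1=1, p_1 = 1*4 + 1 = 5, q_1 = 1*1 + 0 = 1.
  i=2: a_2=3, p_2 = 3*5 + 4 = 19, q_2 = 3*1 + 1 = 4.
  i=3: a_3=1, p_3 = 1*19 + 5 = 24, q_3 = 1*4 + 1 = 5.
  i=4: a_4=1, p_4 = 1*24 + 19 = 43, q_4 = 1*5 + 4 = 9.
  i=5: a_5=1, p_5 = 1*43 + 24 = 67, q_5 = 1*9 + 5 = 14.
  i=6: a_6=5, p_6 = 5*67 + 43 = 378, q_6 = 5*14 + 9 = 79.
q_6 = 79 > 26, so the last convergent with denominator <= 26 is p_5/q_5 = 67/14.
The closest fraction with denominator <= 26 is either p_5/q_5 or the intermediate fraction (k*p_5 + p_4)/(k*q_5 + q_4) with the largest k >= 1 whose denominator stays <= 26; these approach x as k grows, and every other convergent or intermediate fraction in range is farther away.
Largest k: floor((26 - q_4)/q_5) = floor((26 - 9)/14) = 1.
That gives (1*67 + 43)/(1*14 + 9) = 110/23.
Compare the errors: |x - 67/14| = |378*14 - 67*79|/(79*14) = 1/1106, and |x - 110/23| = |378*23 - 110*79|/(79*23) = 4/1817.
Cross-multiplying, 1*1817 = 1817 < 4424 = 4*1106, so 1/1106 is smaller: the convergent 67/14 is closer to x than 110/23.

67/14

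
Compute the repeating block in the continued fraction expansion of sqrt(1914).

Write x_i = (sqrt(1914) + m_i)/d_i with (m_0, d_0) = (0, 1). a_0 = floor(sqrt(1914)) = 43, since 43^2 = 1849 <= 1914 < 1936 = 44^2.
Iterate m_{i+1} = d_i*a_i - m_i, d_{i+1} = (1914 - m_{i+1}^2)/d_i, a_{i+1} = floor((a_0 + m_{i+1})/d_{i+1}):
  m_1 = 1*43 - 0 = 43, d_1 = (1914 - 43^2)/1 = 65/1 = 65, a_1 = floor((43 + 43)/65) = 1.
  m_2 = 65*1 - 43 = 22, d_2 = (1914 - 22^2)/65 = 1430/65 = 22, a_2 = floor((43 + 22)/22) = 2.
  m_3 = 22*2 - 22 = 22, d_3 = (1914 - 22^2)/22 = 1430/22 = 65, a_3 = floor((43 + 22)/65) = 1.
  m_4 = 65*1 - 22 = 43, d_4 = (1914 - 43^2)/65 = 65/65 = 1, a_4 = floor((43 + 43)/1) = 86.
  m_5 = 1*86 - 43 = 43, d_5 = (1914 - 43^2)/1 = 65/1 = 65: (m_5, d_5) = (m_1, d_1) = (43, 65), so from here the quotients repeat a_1, ..., a_4; the period length is 4.
Hence the expansion of sqrt(1914) is a_0 = 43 followed by the repeating block 1, 2, 1, 86 (period 4).

[43; (1, 2, 1, 86)]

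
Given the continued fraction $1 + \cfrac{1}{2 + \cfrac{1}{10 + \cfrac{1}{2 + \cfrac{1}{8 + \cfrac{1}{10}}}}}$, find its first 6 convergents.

1/1, 3/2, 31/21, 65/44, 551/373, 5575/3774

Using the convergent recurrence p_i = a_i*p_{i-1} + p_{i-2}, q_i = a_i*q_{i-1} + q_{i-2} with p_{-2}=0, p_{-1}=1, q_{-2}=1, q_{-1}=0:
  i=0: a_0=1, p_0 = 1*1 + 0 = 1, q_0 = 1*0 + 1 = 1.
  i=1: a_1=2, p_1 = 2*1 + 1 = 3, q_1 = 2*1 + 0 = 2.
  i=2: a_2=10, p_2 = 10*3 + 1 = 31, q_2 = 10*2 + 1 = 21.
  i=3: a_3=2, p_3 = 2*31 + 3 = 65, q_3 = 2*21 + 2 = 44.
  i=4: a_4=8, p_4 = 8*65 + 31 = 551, q_4 = 8*44 + 21 = 373.
  i=5: a_5=10, p_5 = 10*551 + 65 = 5575, q_5 = 10*373 + 44 = 3774.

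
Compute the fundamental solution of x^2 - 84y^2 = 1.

First expand sqrt(84) as a continued fraction. With x_i = (sqrt(84) + m_i)/d_i and (m_0, d_0) = (0, 1): a_0 = floor(sqrt(84)) = 9, since 9^2 = 81 <= 84 < 100 = 10^2.
Iterate m_{i+1} = d_i*a_i - m_i, d_{i+1} = (84 - m_{i+1}^2)/d_i, a_{i+1} = floor((a_0 + m_{i+1})/d_{i+1}):
  m_1 = 1*9 - 0 = 9, d_1 = (84 - 9^2)/1 = 3/1 = 3, a_1 = floor((9 + 9)/3) = 6.
  m_2 = 3*6 - 9 = 9, d_2 = (84 - 9^2)/3 = 3/3 = 1, a_2 = floor((9 + 9)/1) = 18.
  m_3 = 1*18 - 9 = 9, d_3 = (84 - 9^2)/1 = 3/1 = 3: (m_3, d_3) = (m_1, d_1) = (9, 3), so from here the quotients repeat a_1, a_2; the period length is 2.
So sqrt(84) = [9; (6, 18)] with period length k = 2.
k is even, so the fundamental solution of x^2 - 84y^2 = 1 is (p_{k-1}, q_{k-1}) = (p_1, q_1); compute convergents through index 1.
Convergents (p_i = a_i*p_{i-1} + p_{i-2}, q_i = a_i*q_{i-1} + q_{i-2} with p_{-2}=0, p_{-1}=1, q_{-2}=1, q_{-1}=0):
  i=0: a_0=9, p_0 = 9*1 + 0 = 9, q_0 = 9*0 + 1 = 1.
  i=1: a_1=6, p_1 = 6*9 + 1 = 55, q_1 = 6*1 + 0 = 6.
Check: 55^2 - 84*6^2 = 3025 - 3024 = 1, so (x, y) = (55, 6) solves the equation, and by the theorem it is the least positive solution.

(x, y) = (55, 6)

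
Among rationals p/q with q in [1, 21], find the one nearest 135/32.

38/9

Expand x = 135/32 as a continued fraction with the Euclidean algorithm:
  135 = 4*32 + 7, so a_0 = 4.
  32 = 4*7 + 4, so a_1 = 4.
  7 = 1*4 + 3, so a_2 = 1.
  4 = 1*3 + 1, so a_3 = 1.
  3 = 3*1 + 0, so a_4 = 3.
so x = [4; 4, 1, 1, 3].
Convergents (p_i = a_i*p_{i-1} + p_{i-2}, q_i = a_i*q_{i-1} + q_{i-2} with p_{-2}=0, p_{-1}=1, q_{-2}=1, q_{-1}=0), until the denominator exceeds 21:
  i=0: a_0=4, p_0 = 4*1 + 0 = 4, q_0 = 4*0 + 1 = 1.
  i=1: a_1=4, p_1 = 4*4 + 1 = 17, q_1 = 4*1 + 0 = 4.
  i=2: a_2=1, p_2 = 1*17 + 4 = 21, q_2 = 1*4 + 1 = 5.
  i=3: a_3=1, p_3 = 1*21 + 17 = 38, q_3 = 1*5 + 4 = 9.
  i=4: a_4=3, p_4 = 3*38 + 21 = 135, q_4 = 3*9 + 5 = 32.
q_4 = 32 > 21, so the last convergent with denominator <= 21 is p_3/q_3 = 38/9.
The closest fraction with denominator <= 21 is either p_3/q_3 or the intermediate fraction (k*p_3 + p_2)/(k*q_3 + q_2) with the largest k >= 1 whose denominator stays <= 21; these approach x as k grows, and every other convergent or intermediate fraction in range is farther away.
Largest k: floor((21 - q_2)/q_3) = floor((21 - 5)/9) = 1.
That gives (1*38 + 21)/(1*9 + 5) = 59/14.
Compare the errors: |x - 38/9| = |135*9 - 38*32|/(32*9) = 1/288, and |x - 59/14| = |135*14 - 59*32|/(32*14) = 2/448.
Cross-multiplying, 1*448 = 448 < 576 = 2*288, so 1/288 is smaller: the convergent 38/9 is closer to x than 59/14.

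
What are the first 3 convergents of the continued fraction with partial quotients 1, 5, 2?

Using the convergent recurrence p_i = a_i*p_{i-1} + p_{i-2}, q_i = a_i*q_{i-1} + q_{i-2} with p_{-2}=0, p_{-1}=1, q_{-2}=1, q_{-1}=0:
  i=0: a_0=1, p_0 = 1*1 + 0 = 1, q_0 = 1*0 + 1 = 1.
  i=1: a_1=5, p_1 = 5*1 + 1 = 6, q_1 = 5*1 + 0 = 5.
  i=2: a_2=2, p_2 = 2*6 + 1 = 13, q_2 = 2*5 + 1 = 11.

1/1, 6/5, 13/11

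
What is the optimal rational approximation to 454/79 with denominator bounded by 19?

Expand x = 454/79 as a continued fraction with the Euclidean algorithm:
  454 = 5*79 + 59, so a_0 = 5.
  79 = 1*59 + 20, so a_1 = 1.
  59 = 2*20 + 19, so a_2 = 2.
  20 = 1*19 + 1, so a_3 = 1.
  19 = 19*1 + 0, so a_4 = 19.
so x = [5; 1, 2, 1, 19].
Convergents (p_i = a_i*p_{i-1} + p_{i-2}, q_i = a_i*q_{i-1} + q_{i-2} with p_{-2}=0, p_{-1}=1, q_{-2}=1, q_{-1}=0), until the denominator exceeds 19:
  i=0: a_0=5, p_0 = 5*1 + 0 = 5, q_0 = 5*0 + 1 = 1.
  i=1: a_1=1, p_1 = 1*5 + 1 = 6, q_1 = 1*1 + 0 = 1.
  i=2: a_2=2, p_2 = 2*6 + 5 = 17, q_2 = 2*1 + 1 = 3.
  i=3: a_3=1, p_3 = 1*17 + 6 = 23, q_3 = 1*3 + 1 = 4.
  i=4: a_4=19, p_4 = 19*23 + 17 = 454, q_4 = 19*4 + 3 = 79.
q_4 = 79 > 19, so the last convergent with denominator <= 19 is p_3/q_3 = 23/4.
The closest fraction with denominator <= 19 is either p_3/q_3 or the intermediate fraction (k*p_3 + p_2)/(k*q_3 + q_2) with the largest k >= 1 whose denominator stays <= 19; these approach x as k grows, and every other convergent or intermediate fraction in range is farther away.
Largest k: floor((19 - q_2)/q_3) = floor((19 - 3)/4) = 4.
That gives (4*23 + 17)/(4*4 + 3) = 109/19.
Compare the errors: |x - 23/4| = |454*4 - 23*79|/(79*4) = 1/316, and |x - 109/19| = |454*19 - 109*79|/(79*19) = 15/1501.
Cross-multiplying, 1*1501 = 1501 < 4740 = 15*316, so 1/316 is smaller: the convergent 23/4 is closer to x than 109/19.

23/4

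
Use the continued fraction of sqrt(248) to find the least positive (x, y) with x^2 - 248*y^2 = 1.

First expand sqrt(248) as a continued fraction. With x_i = (sqrt(248) + m_i)/d_i and (m_0, d_0) = (0, 1): a_0 = floor(sqrt(248)) = 15, since 15^2 = 225 <= 248 < 256 = 16^2.
Iterate m_{i+1} = d_i*a_i - m_i, d_{i+1} = (248 - m_{i+1}^2)/d_i, a_{i+1} = floor((a_0 + m_{i+1})/d_{i+1}):
  m_1 = 1*15 - 0 = 15, d_1 = (248 - 15^2)/1 = 23/1 = 23, a_1 = floor((15 + 15)/23) = 1.
  m_2 = 23*1 - 15 = 8, d_2 = (248 - 8^2)/23 = 184/23 = 8, a_2 = floor((15 + 8)/8) = 2.
  m_3 = 8*2 - 8 = 8, d_3 = (248 - 8^2)/8 = 184/8 = 23, a_3 = floor((15 + 8)/23) = 1.
  m_4 = 23*1 - 8 = 15, d_4 = (248 - 15^2)/23 = 23/23 = 1, a_4 = floor((15 + 15)/1) = 30.
  m_5 = 1*30 - 15 = 15, d_5 = (248 - 15^2)/1 = 23/1 = 23: (m_5, d_5) = (m_1, d_1) = (15, 23), so from here the quotients repeat a_1, ..., a_4; the period length is 4.
So sqrt(248) = [15; (1, 2, 1, 30)] with period length k = 4.
k is even, so the fundamental solution of x^2 - 248y^2 = 1 is (p_{k-1}, q_{k-1}) = (p_3, q_3); compute convergents through index 3.
Convergents (p_i = a_i*p_{i-1} + p_{i-2}, q_i = a_i*q_{i-1} + q_{i-2} with p_{-2}=0, p_{-1}=1, q_{-2}=1, q_{-1}=0):
  i=0: a_0=15, p_0 = 15*1 + 0 = 15, q_0 = 15*0 + 1 = 1.
  i=1: a_1=1, p_1 = 1*15 + 1 = 16, q_1 = 1*1 + 0 = 1.
  i=2: a_2=2, p_2 = 2*16 + 15 = 47, q_2 = 2*1 + 1 = 3.
  i=3: a_3=1, p_3 = 1*47 + 16 = 63, q_3 = 1*3 + 1 = 4.
Check: 63^2 - 248*4^2 = 3969 - 3968 = 1, so (x, y) = (63, 4) solves the equation, and by the theorem it is the least positive solution.

(x, y) = (63, 4)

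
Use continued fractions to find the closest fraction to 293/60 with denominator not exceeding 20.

83/17

Expand x = 293/60 as a continued fraction with the Euclidean algorithm:
  293 = 4*60 + 53, so a_0 = 4.
  60 = 1*53 + 7, so a_1 = 1.
  53 = 7*7 + 4, so a_2 = 7.
  7 = 1*4 + 3, so a_3 = 1.
  4 = 1*3 + 1, so a_4 = 1.
  3 = 3*1 + 0, so a_5 = 3.
so x = [4; 1, 7, 1, 1, 3].
Convergents (p_i = a_i*p_{i-1} + p_{i-2}, q_i = a_i*q_{i-1} + q_{i-2} with p_{-2}=0, p_{-1}=1, q_{-2}=1, q_{-1}=0), until the denominator exceeds 20:
  i=0: a_0=4, p_0 = 4*1 + 0 = 4, q_0 = 4*0 + 1 = 1.
  i=1: a_1=1, p_1 = 1*4 + 1 = 5, q_1 = 1*1 + 0 = 1.
  i=2: a_2=7, p_2 = 7*5 + 4 = 39, q_2 = 7*1 + 1 = 8.
  i=3: a_3=1, p_3 = 1*39 + 5 = 44, q_3 = 1*8 + 1 = 9.
  i=4: a_4=1, p_4 = 1*44 + 39 = 83, q_4 = 1*9 + 8 = 17.
  i=5: a_5=3, p_5 = 3*83 + 44 = 293, q_5 = 3*17 + 9 = 60.
q_5 = 60 > 20, so the last convergent with denominator <= 20 is p_4/q_4 = 83/17.
The closest fraction with denominator <= 20 is either p_4/q_4 or the intermediate fraction (k*p_4 + p_3)/(k*q_4 + q_3) with the largest k >= 1 whose denominator stays <= 20; these approach x as k grows, and every other convergent or intermediate fraction in range is farther away.
Largest k: floor((20 - q_3)/q_4) = floor((20 - 9)/17) = 0.
Since k = 0, no intermediate fraction beyond p_4/q_4 has denominator <= 20, so the convergent 83/17 is the closest (its error is |293*17 - 83*60|/(60*17) = 1/1020).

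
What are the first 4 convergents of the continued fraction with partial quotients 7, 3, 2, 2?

7/1, 22/3, 51/7, 124/17

Using the convergent recurrence p_i = a_i*p_{i-1} + p_{i-2}, q_i = a_i*q_{i-1} + q_{i-2} with p_{-2}=0, p_{-1}=1, q_{-2}=1, q_{-1}=0:
  i=0: a_0=7, p_0 = 7*1 + 0 = 7, q_0 = 7*0 + 1 = 1.
  i=1: a_1=3, p_1 = 3*7 + 1 = 22, q_1 = 3*1 + 0 = 3.
  i=2: a_2=2, p_2 = 2*22 + 7 = 51, q_2 = 2*3 + 1 = 7.
  i=3: a_3=2, p_3 = 2*51 + 22 = 124, q_3 = 2*7 + 3 = 17.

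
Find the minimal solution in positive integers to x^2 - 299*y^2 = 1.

(x, y) = (415, 24)

First expand sqrt(299) as a continued fraction. With x_i = (sqrt(299) + m_i)/d_i and (m_0, d_0) = (0, 1): a_0 = floor(sqrt(299)) = 17, since 17^2 = 289 <= 299 < 324 = 18^2.
Iterate m_{i+1} = d_i*a_i - m_i, d_{i+1} = (299 - m_{i+1}^2)/d_i, a_{i+1} = floor((a_0 + m_{i+1})/d_{i+1}):
  m_1 = 1*17 - 0 = 17, d_1 = (299 - 17^2)/1 = 10/1 = 10, a_1 = floor((17 + 17)/10) = 3.
  m_2 = 10*3 - 17 = 13, d_2 = (299 - 13^2)/10 = 130/10 = 13, a_2 = floor((17 + 13)/13) = 2.
  m_3 = 13*2 - 13 = 13, d_3 = (299 - 13^2)/13 = 130/13 = 10, a_3 = floor((17 + 13)/10) = 3.
  m_4 = 10*3 - 13 = 17, d_4 = (299 - 17^2)/10 = 10/10 = 1, a_4 = floor((17 + 17)/1) = 34.
  m_5 = 1*34 - 17 = 17, d_5 = (299 - 17^2)/1 = 10/1 = 10: (m_5, d_5) = (m_1, d_1) = (17, 10), so from here the quotients repeat a_1, ..., a_4; the period length is 4.
So sqrt(299) = [17; (3, 2, 3, 34)] with period length k = 4.
k is even, so the fundamental solution of x^2 - 299y^2 = 1 is (p_{k-1}, q_{k-1}) = (p_3, q_3); compute convergents through index 3.
Convergents (p_i = a_i*p_{i-1} + p_{i-2}, q_i = a_i*q_{i-1} + q_{i-2} with p_{-2}=0, p_{-1}=1, q_{-2}=1, q_{-1}=0):
  i=0: a_0=17, p_0 = 17*1 + 0 = 17, q_0 = 17*0 + 1 = 1.
  i=1: a_1=3, p_1 = 3*17 + 1 = 52, q_1 = 3*1 + 0 = 3.
  i=2: a_2=2, p_2 = 2*52 + 17 = 121, q_2 = 2*3 + 1 = 7.
  i=3: a_3=3, p_3 = 3*121 + 52 = 415, q_3 = 3*7 + 3 = 24.
Check: 415^2 - 299*24^2 = 172225 - 172224 = 1, so (x, y) = (415, 24) solves the equation, and by the theorem it is the least positive solution.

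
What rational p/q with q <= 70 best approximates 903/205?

185/42

Expand x = 903/205 as a continued fraction with the Euclidean algorithm:
  903 = 4*205 + 83, so a_0 = 4.
  205 = 2*83 + 39, so a_1 = 2.
  83 = 2*39 + 5, so a_2 = 2.
  39 = 7*5 + 4, so a_3 = 7.
  5 = 1*4 + 1, so a_4 = 1.
  4 = 4*1 + 0, so a_5 = 4.
so x = [4; 2, 2, 7, 1, 4].
Convergents (p_i = a_i*p_{i-1} + p_{i-2}, q_i = a_i*q_{i-1} + q_{i-2} with p_{-2}=0, p_{-1}=1, q_{-2}=1, q_{-1}=0), until the denominator exceeds 70:
  i=0: a_0=4, p_0 = 4*1 + 0 = 4, q_0 = 4*0 + 1 = 1.
  i=1: a_1=2, p_1 = 2*4 + 1 = 9, q_1 = 2*1 + 0 = 2.
  i=2: a_2=2, p_2 = 2*9 + 4 = 22, q_2 = 2*2 + 1 = 5.
  i=3: a_3=7, p_3 = 7*22 + 9 = 163, q_3 = 7*5 + 2 = 37.
  i=4: a_4=1, p_4 = 1*163 + 22 = 185, q_4 = 1*37 + 5 = 42.
  i=5: a_5=4, p_5 = 4*185 + 163 = 903, q_5 = 4*42 + 37 = 205.
q_5 = 205 > 70, so the last convergent with denominator <= 70 is p_4/q_4 = 185/42.
The closest fraction with denominator <= 70 is either p_4/q_4 or the intermediate fraction (k*p_4 + p_3)/(k*q_4 + q_3) with the largest k >= 1 whose denominator stays <= 70; these approach x as k grows, and every other convergent or intermediate fraction in range is farther away.
Largest k: floor((70 - q_3)/q_4) = floor((70 - 37)/42) = 0.
Since k = 0, no intermediate fraction beyond p_4/q_4 has denominator <= 70, so the convergent 185/42 is the closest (its error is |903*42 - 185*205|/(205*42) = 1/8610).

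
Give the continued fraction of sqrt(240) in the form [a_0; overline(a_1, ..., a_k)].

[15; overline(2, 30)]

Write x_i = (sqrt(240) + m_i)/d_i with (m_0, d_0) = (0, 1). a_0 = floor(sqrt(240)) = 15, since 15^2 = 225 <= 240 < 256 = 16^2.
Iterate m_{i+1} = d_i*a_i - m_i, d_{i+1} = (240 - m_{i+1}^2)/d_i, a_{i+1} = floor((a_0 + m_{i+1})/d_{i+1}):
  m_1 = 1*15 - 0 = 15, d_1 = (240 - 15^2)/1 = 15/1 = 15, a_1 = floor((15 + 15)/15) = 2.
  m_2 = 15*2 - 15 = 15, d_2 = (240 - 15^2)/15 = 15/15 = 1, a_2 = floor((15 + 15)/1) = 30.
  m_3 = 1*30 - 15 = 15, d_3 = (240 - 15^2)/1 = 15/1 = 15: (m_3, d_3) = (m_1, d_1) = (15, 15), so from here the quotients repeat a_1, a_2; the period length is 2.
Hence the expansion of sqrt(240) is a_0 = 15 followed by the repeating block 2, 30 (period 2).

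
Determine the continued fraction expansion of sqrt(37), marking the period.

[6; (12)]

Write x_i = (sqrt(37) + m_i)/d_i with (m_0, d_0) = (0, 1). a_0 = floor(sqrt(37)) = 6, since 6^2 = 36 <= 37 < 49 = 7^2.
Iterate m_{i+1} = d_i*a_i - m_i, d_{i+1} = (37 - m_{i+1}^2)/d_i, a_{i+1} = floor((a_0 + m_{i+1})/d_{i+1}):
  m_1 = 1*6 - 0 = 6, d_1 = (37 - 6^2)/1 = 1/1 = 1, a_1 = floor((6 + 6)/1) = 12.
  m_2 = 1*12 - 6 = 6, d_2 = (37 - 6^2)/1 = 1/1 = 1: (m_2, d_2) = (m_1, d_1) = (6, 1), so from here the quotient a_1 repeats; the period length is 1.
Hence the expansion of sqrt(37) is a_0 = 6 followed by the repeating block 12 (period 1).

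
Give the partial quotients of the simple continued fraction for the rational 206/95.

Run the Euclidean algorithm on 206 and 95; the successive quotients are the partial quotients a_0, a_1, ... (each step inverts the fractional part left over by the previous one):
  206 = 2*95 + 16, so a_0 = 2.
  95 = 5*16 + 15, so a_1 = 5.
  16 = 1*15 + 1, so a_2 = 1.
  15 = 15*1 + 0, so a_3 = 15.
The remainder reaches 0 after 4 divisions, so the expansion has 4 partial quotients, read off in order.

[2; 5, 1, 15]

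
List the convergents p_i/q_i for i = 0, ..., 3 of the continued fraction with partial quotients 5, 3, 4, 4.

5/1, 16/3, 69/13, 292/55

Using the convergent recurrence p_i = a_i*p_{i-1} + p_{i-2}, q_i = a_i*q_{i-1} + q_{i-2} with p_{-2}=0, p_{-1}=1, q_{-2}=1, q_{-1}=0:
  i=0: a_0=5, p_0 = 5*1 + 0 = 5, q_0 = 5*0 + 1 = 1.
  i=1: a_1=3, p_1 = 3*5 + 1 = 16, q_1 = 3*1 + 0 = 3.
  i=2: a_2=4, p_2 = 4*16 + 5 = 69, q_2 = 4*3 + 1 = 13.
  i=3: a_3=4, p_3 = 4*69 + 16 = 292, q_3 = 4*13 + 3 = 55.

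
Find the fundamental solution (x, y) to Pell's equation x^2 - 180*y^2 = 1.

(x, y) = (161, 12)

First expand sqrt(180) as a continued fraction. With x_i = (sqrt(180) + m_i)/d_i and (m_0, d_0) = (0, 1): a_0 = floor(sqrt(180)) = 13, since 13^2 = 169 <= 180 < 196 = 14^2.
Iterate m_{i+1} = d_i*a_i - m_i, d_{i+1} = (180 - m_{i+1}^2)/d_i, a_{i+1} = floor((a_0 + m_{i+1})/d_{i+1}):
  m_1 = 1*13 - 0 = 13, d_1 = (180 - 13^2)/1 = 11/1 = 11, a_1 = floor((13 + 13)/11) = 2.
  m_2 = 11*2 - 13 = 9, d_2 = (180 - 9^2)/11 = 99/11 = 9, a_2 = floor((13 + 9)/9) = 2.
  m_3 = 9*2 - 9 = 9, d_3 = (180 - 9^2)/9 = 99/9 = 11, a_3 = floor((13 + 9)/11) = 2.
  m_4 = 11*2 - 9 = 13, d_4 = (180 - 13^2)/11 = 11/11 = 1, a_4 = floor((13 + 13)/1) = 26.
  m_5 = 1*26 - 13 = 13, d_5 = (180 - 13^2)/1 = 11/1 = 11: (m_5, d_5) = (m_1, d_1) = (13, 11), so from here the quotients repeat a_1, ..., a_4; the period length is 4.
So sqrt(180) = [13; (2, 2, 2, 26)] with period length k = 4.
k is even, so the fundamental solution of x^2 - 180y^2 = 1 is (p_{k-1}, q_{k-1}) = (p_3, q_3); compute convergents through index 3.
Convergents (p_i = a_i*p_{i-1} + p_{i-2}, q_i = a_i*q_{i-1} + q_{i-2} with p_{-2}=0, p_{-1}=1, q_{-2}=1, q_{-1}=0):
  i=0: a_0=13, p_0 = 13*1 + 0 = 13, q_0 = 13*0 + 1 = 1.
  i=1: a_1=2, p_1 = 2*13 + 1 = 27, q_1 = 2*1 + 0 = 2.
  i=2: a_2=2, p_2 = 2*27 + 13 = 67, q_2 = 2*2 + 1 = 5.
  i=3: a_3=2, p_3 = 2*67 + 27 = 161, q_3 = 2*5 + 2 = 12.
Check: 161^2 - 180*12^2 = 25921 - 25920 = 1, so (x, y) = (161, 12) solves the equation, and by the theorem it is the least positive solution.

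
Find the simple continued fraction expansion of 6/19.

[0; 3, 6]

Run the Euclidean algorithm on 6 and 19; the successive quotients are the partial quotients a_0, a_1, ... (each step inverts the fractional part left over by the previous one):
  6 = 0*19 + 6, so a_0 = 0.
  19 = 3*6 + 1, so a_1 = 3.
  6 = 6*1 + 0, so a_2 = 6.
The remainder reaches 0 after 3 divisions, so the expansion has 3 partial quotients, read off in order.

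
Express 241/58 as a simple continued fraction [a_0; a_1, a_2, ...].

[4; 6, 2, 4]

Run the Euclidean algorithm on 241 and 58; the successive quotients are the partial quotients a_0, a_1, ... (each step inverts the fractional part left over by the previous one):
  241 = 4*58 + 9, so a_0 = 4.
  58 = 6*9 + 4, so a_1 = 6.
  9 = 2*4 + 1, so a_2 = 2.
  4 = 4*1 + 0, so a_3 = 4.
The remainder reaches 0 after 4 divisions, so the expansion has 4 partial quotients, read off in order.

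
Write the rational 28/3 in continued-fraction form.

Run the Euclidean algorithm on 28 and 3; the successive quotients are the partial quotients a_0, a_1, ... (each step inverts the fractional part left over by the previous one):
  28 = 9*3 + 1, so a_0 = 9.
  3 = 3*1 + 0, so a_1 = 3.
The remainder reaches 0 after 2 divisions, so the expansion has 2 partial quotients, read off in order.

[9; 3]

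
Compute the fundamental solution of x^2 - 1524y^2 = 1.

First expand sqrt(1524) as a continued fraction. With x_i = (sqrt(1524) + m_i)/d_i and (m_0, d_0) = (0, 1): a_0 = floor(sqrt(1524)) = 39, since 39^2 = 1521 <= 1524 < 1600 = 40^2.
Iterate m_{i+1} = d_i*a_i - m_i, d_{i+1} = (1524 - m_{i+1}^2)/d_i, a_{i+1} = floor((a_0 + m_{i+1})/d_{i+1}):
  m_1 = 1*39 - 0 = 39, d_1 = (1524 - 39^2)/1 = 3/1 = 3, a_1 = floor((39 + 39)/3) = 26.
  m_2 = 3*26 - 39 = 39, d_2 = (1524 - 39^2)/3 = 3/3 = 1, a_2 = floor((39 + 39)/1) = 78.
  m_3 = 1*78 - 39 = 39, d_3 = (1524 - 39^2)/1 = 3/1 = 3: (m_3, d_3) = (m_1, d_1) = (39, 3), so from here the quotients repeat a_1, a_2; the period length is 2.
So sqrt(1524) = [39; (26, 78)] with period length k = 2.
k is even, so the fundamental solution of x^2 - 1524y^2 = 1 is (p_{k-1}, q_{k-1}) = (p_1, q_1); compute convergents through index 1.
Convergents (p_i = a_i*p_{i-1} + p_{i-2}, q_i = a_i*q_{i-1} + q_{i-2} with p_{-2}=0, p_{-1}=1, q_{-2}=1, q_{-1}=0):
  i=0: a_0=39, p_0 = 39*1 + 0 = 39, q_0 = 39*0 + 1 = 1.
  i=1: a_1=26, p_1 = 26*39 + 1 = 1015, q_1 = 26*1 + 0 = 26.
Check: 1015^2 - 1524*26^2 = 1030225 - 1030224 = 1, so (x, y) = (1015, 26) solves the equation, and by the theorem it is the least positive solution.

(x, y) = (1015, 26)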